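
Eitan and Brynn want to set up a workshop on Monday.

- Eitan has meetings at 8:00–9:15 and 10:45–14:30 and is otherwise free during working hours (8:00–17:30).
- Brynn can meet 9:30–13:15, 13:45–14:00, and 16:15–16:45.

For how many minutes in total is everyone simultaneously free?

105 minutes

Eitan free within 08:00–17:30: 09:15–10:45, 14:30–17:30.
Eitan ∩ Brynn: 09:30–10:45, 16:15–16:45.
Total common minutes: 75 + 30 = 105.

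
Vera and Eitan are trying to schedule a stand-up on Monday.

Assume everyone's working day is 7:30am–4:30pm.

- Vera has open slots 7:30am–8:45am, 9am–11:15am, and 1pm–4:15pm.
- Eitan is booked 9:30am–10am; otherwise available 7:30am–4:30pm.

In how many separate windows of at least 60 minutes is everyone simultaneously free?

Eitan free within 07:30–16:30: 07:30–09:30, 10:00–16:30.
Vera ∩ Eitan: 07:30–08:45, 09:00–09:30, 10:00–11:15, 13:00–16:15.
Windows ≥ 60 min: 07:30–08:45, 10:00–11:15, 13:00–16:15.
That's 3 windows.

3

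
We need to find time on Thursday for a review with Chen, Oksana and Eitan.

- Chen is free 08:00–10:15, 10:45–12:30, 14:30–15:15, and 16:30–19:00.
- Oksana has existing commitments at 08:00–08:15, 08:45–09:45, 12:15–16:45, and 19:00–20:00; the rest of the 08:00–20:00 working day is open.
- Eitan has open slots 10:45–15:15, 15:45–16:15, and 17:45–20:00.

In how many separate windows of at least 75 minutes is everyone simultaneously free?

2

Oksana free within 08:00–20:00: 08:15–08:45, 09:45–12:15, 16:45–19:00.
Chen ∩ Oksana: 08:15–08:45, 09:45–10:15, 10:45–12:15, 16:45–19:00.
Chen ∩ Oksana ∩ Eitan: 10:45–12:15, 17:45–19:00.
Windows ≥ 75 min: 10:45–12:15, 17:45–19:00.
That's 2 windows.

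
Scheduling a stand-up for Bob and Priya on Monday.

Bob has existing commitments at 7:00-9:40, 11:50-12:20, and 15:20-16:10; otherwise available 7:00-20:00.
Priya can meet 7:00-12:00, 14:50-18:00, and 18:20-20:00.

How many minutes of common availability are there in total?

370 minutes

Bob free within 07:00–20:00: 09:40–11:50, 12:20–15:20, 16:10–20:00.
Bob ∩ Priya: 09:40–11:50, 14:50–15:20, 16:10–18:00, 18:20–20:00.
Total common minutes: 130 + 30 + 110 + 100 = 370.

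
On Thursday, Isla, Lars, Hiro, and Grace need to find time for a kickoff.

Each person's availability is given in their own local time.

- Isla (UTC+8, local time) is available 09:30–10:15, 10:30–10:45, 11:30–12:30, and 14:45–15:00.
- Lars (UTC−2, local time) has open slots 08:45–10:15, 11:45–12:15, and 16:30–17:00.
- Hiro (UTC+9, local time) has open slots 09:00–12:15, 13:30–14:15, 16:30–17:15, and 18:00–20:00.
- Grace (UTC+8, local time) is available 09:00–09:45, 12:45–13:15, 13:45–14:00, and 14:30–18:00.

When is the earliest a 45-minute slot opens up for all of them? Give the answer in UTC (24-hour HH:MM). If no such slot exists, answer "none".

none

Isla → UTC: 01:30–02:15, 02:30–02:45, 03:30–04:30, 06:45–07:00.
Lars → UTC: 10:45–12:15, 13:45–14:15, 18:30–19:00.
Hiro → UTC: 00:00–03:15, 04:30–05:15, 07:30–08:15, 09:00–11:00.
Grace → UTC: 01:00–01:45, 04:45–05:15, 05:45–06:00, 06:30–10:00.
Isla ∩ Lars: (none).
Isla ∩ Lars ∩ Hiro: (none).
Isla ∩ Lars ∩ Hiro ∩ Grace: (none).
Windows ≥ 45 min: (none).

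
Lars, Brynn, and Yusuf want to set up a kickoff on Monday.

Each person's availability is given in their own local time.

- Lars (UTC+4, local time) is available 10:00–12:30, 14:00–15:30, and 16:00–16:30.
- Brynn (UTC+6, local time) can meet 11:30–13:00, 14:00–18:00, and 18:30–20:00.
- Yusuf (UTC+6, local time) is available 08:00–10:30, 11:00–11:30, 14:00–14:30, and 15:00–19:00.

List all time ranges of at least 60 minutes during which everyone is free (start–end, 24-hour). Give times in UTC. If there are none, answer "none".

Lars → UTC: 06:00–08:30, 10:00–11:30, 12:00–12:30.
Brynn → UTC: 05:30–07:00, 08:00–12:00, 12:30–14:00.
Yusuf → UTC: 02:00–04:30, 05:00–05:30, 08:00–08:30, 09:00–13:00.
Lars ∩ Brynn: 06:00–07:00, 08:00–08:30, 10:00–11:30.
Lars ∩ Brynn ∩ Yusuf: 08:00–08:30, 10:00–11:30.
Windows ≥ 60 min: 10:00–11:30.

10:00–11:30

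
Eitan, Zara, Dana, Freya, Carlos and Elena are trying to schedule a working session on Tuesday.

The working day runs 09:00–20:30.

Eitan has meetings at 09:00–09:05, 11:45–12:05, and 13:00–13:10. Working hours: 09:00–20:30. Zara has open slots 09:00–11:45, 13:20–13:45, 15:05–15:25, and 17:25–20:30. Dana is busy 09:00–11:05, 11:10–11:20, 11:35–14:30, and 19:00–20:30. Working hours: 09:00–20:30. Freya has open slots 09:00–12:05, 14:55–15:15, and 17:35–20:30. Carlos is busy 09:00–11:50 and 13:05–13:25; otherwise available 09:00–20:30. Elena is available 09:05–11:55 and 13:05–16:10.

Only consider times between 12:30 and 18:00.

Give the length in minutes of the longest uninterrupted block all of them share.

10 minutes

Eitan free within 09:00–20:30: 09:05–11:45, 12:05–13:00, 13:10–20:30.
Dana free within 09:00–20:30: 11:05–11:10, 11:20–11:35, 14:30–19:00.
Carlos free within 09:00–20:30: 11:50–13:05, 13:25–20:30.
Eitan ∩ Zara: 09:05–11:45, 13:20–13:45, 15:05–15:25, 17:25–20:30.
Eitan ∩ Zara ∩ Dana: 11:05–11:10, 11:20–11:35, 15:05–15:25, 17:25–19:00.
Eitan ∩ Zara ∩ Dana ∩ Freya: 11:05–11:10, 11:20–11:35, 15:05–15:15, 17:35–19:00.
Eitan ∩ Zara ∩ Dana ∩ Freya ∩ Carlos: 15:05–15:15, 17:35–19:00.
Eitan ∩ Zara ∩ Dana ∩ Freya ∩ Carlos ∩ Elena: 15:05–15:15.
Restricted to 12:30–18:00: 15:05–15:15.
Single common window of 10 minutes.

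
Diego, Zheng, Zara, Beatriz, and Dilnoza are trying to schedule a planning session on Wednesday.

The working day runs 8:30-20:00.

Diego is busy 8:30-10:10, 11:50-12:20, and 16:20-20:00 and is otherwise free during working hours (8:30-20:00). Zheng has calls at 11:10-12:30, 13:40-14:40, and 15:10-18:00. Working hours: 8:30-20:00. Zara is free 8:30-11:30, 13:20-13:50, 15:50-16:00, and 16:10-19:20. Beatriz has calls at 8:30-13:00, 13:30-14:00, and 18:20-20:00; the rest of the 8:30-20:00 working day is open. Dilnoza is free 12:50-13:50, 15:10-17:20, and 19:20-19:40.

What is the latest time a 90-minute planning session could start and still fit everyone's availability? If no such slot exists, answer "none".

Diego free within 08:30–20:00: 10:10–11:50, 12:20–16:20.
Zheng free within 08:30–20:00: 08:30–11:10, 12:30–13:40, 14:40–15:10, 18:00–20:00.
Beatriz free within 08:30–20:00: 13:00–13:30, 14:00–18:20.
Diego ∩ Zheng: 10:10–11:10, 12:30–13:40, 14:40–15:10.
Diego ∩ Zheng ∩ Zara: 10:10–11:10, 13:20–13:40.
Diego ∩ Zheng ∩ Zara ∩ Beatriz: 13:20–13:30.
Diego ∩ Zheng ∩ Zara ∩ Beatriz ∩ Dilnoza: 13:20–13:30.
Windows ≥ 90 min: (none).

none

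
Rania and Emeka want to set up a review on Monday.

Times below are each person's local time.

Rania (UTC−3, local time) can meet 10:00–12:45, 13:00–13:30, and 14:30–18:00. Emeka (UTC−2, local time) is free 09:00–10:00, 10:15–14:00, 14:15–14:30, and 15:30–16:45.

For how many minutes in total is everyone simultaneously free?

255 minutes

Rania → UTC: 13:00–15:45, 16:00–16:30, 17:30–21:00.
Emeka → UTC: 11:00–12:00, 12:15–16:00, 16:15–16:30, 17:30–18:45.
Rania ∩ Emeka: 13:00–15:45, 16:15–16:30, 17:30–18:45.
Total common minutes: 165 + 15 + 75 = 255.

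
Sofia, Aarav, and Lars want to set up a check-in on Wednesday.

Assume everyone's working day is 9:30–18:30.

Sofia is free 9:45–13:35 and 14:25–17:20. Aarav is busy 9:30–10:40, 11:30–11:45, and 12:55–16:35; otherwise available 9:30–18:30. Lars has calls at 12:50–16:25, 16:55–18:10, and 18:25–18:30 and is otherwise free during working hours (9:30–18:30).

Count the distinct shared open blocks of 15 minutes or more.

3

Aarav free within 09:30–18:30: 10:40–11:30, 11:45–12:55, 16:35–18:30.
Lars free within 09:30–18:30: 09:30–12:50, 16:25–16:55, 18:10–18:25.
Sofia ∩ Aarav: 10:40–11:30, 11:45–12:55, 16:35–17:20.
Sofia ∩ Aarav ∩ Lars: 10:40–11:30, 11:45–12:50, 16:35–16:55.
Windows ≥ 15 min: 10:40–11:30, 11:45–12:50, 16:35–16:55.
That's 3 windows.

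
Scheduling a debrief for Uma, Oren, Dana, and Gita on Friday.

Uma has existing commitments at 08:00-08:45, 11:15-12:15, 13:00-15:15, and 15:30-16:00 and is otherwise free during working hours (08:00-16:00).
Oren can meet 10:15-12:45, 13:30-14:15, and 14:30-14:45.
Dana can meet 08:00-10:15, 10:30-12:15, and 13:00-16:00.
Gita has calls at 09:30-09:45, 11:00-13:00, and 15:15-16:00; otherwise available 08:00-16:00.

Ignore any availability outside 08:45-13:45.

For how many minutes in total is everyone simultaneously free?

Uma free within 08:00–16:00: 08:45–11:15, 12:15–13:00, 15:15–15:30.
Gita free within 08:00–16:00: 08:00–09:30, 09:45–11:00, 13:00–15:15.
Uma ∩ Oren: 10:15–11:15, 12:15–12:45.
Uma ∩ Oren ∩ Dana: 10:30–11:15.
Uma ∩ Oren ∩ Dana ∩ Gita: 10:30–11:00.
Restricted to 08:45–13:45: 10:30–11:00.
Total common minutes: 30.

30 minutes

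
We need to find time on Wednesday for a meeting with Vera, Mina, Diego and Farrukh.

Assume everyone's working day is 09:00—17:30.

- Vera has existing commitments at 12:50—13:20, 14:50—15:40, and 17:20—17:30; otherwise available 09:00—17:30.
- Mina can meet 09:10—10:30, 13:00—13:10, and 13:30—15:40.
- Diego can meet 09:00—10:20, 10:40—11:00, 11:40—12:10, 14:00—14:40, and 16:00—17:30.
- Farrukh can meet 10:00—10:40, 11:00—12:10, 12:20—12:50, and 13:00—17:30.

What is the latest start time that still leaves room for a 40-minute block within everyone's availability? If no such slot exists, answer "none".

14:00

Vera free within 09:00–17:30: 09:00–12:50, 13:20–14:50, 15:40–17:20.
Vera ∩ Mina: 09:10–10:30, 13:30–14:50.
Vera ∩ Mina ∩ Diego: 09:10–10:20, 14:00–14:40.
Vera ∩ Mina ∩ Diego ∩ Farrukh: 10:00–10:20, 14:00–14:40.
Windows ≥ 40 min: 14:00–14:40.
Latest start in the last window 14:00–14:40 is 14:40 − 40 min = 14:00.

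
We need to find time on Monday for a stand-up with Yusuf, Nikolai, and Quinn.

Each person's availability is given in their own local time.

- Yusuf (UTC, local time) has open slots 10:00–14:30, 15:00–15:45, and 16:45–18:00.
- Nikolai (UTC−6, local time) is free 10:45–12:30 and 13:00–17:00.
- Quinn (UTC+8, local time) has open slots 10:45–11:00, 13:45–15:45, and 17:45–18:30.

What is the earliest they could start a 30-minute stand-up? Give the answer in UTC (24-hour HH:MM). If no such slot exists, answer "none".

none

Yusuf → UTC: 10:00–14:30, 15:00–15:45, 16:45–18:00.
Nikolai → UTC: 16:45–18:30, 19:00–23:00.
Quinn → UTC: 02:45–03:00, 05:45–07:45, 09:45–10:30.
Yusuf ∩ Nikolai: 16:45–18:00.
Yusuf ∩ Nikolai ∩ Quinn: (none).
Windows ≥ 30 min: (none).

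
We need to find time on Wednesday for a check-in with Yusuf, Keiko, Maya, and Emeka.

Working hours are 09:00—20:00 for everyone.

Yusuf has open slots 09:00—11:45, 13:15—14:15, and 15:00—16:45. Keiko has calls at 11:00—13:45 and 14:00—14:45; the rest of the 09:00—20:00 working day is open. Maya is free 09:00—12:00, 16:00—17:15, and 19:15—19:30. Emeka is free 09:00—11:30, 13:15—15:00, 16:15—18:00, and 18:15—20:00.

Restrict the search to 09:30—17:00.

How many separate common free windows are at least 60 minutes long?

1

Keiko free within 09:00–20:00: 09:00–11:00, 13:45–14:00, 14:45–20:00.
Yusuf ∩ Keiko: 09:00–11:00, 13:45–14:00, 15:00–16:45.
Yusuf ∩ Keiko ∩ Maya: 09:00–11:00, 16:00–16:45.
Yusuf ∩ Keiko ∩ Maya ∩ Emeka: 09:00–11:00, 16:15–16:45.
Restricted to 09:30–17:00: 09:30–11:00, 16:15–16:45.
Windows ≥ 60 min: 09:30–11:00.
That's 1 window.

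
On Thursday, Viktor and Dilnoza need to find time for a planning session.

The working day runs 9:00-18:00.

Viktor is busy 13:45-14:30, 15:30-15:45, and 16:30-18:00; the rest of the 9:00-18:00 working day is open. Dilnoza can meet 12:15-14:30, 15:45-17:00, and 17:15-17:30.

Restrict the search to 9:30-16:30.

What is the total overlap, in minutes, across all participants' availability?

Viktor free within 09:00–18:00: 09:00–13:45, 14:30–15:30, 15:45–16:30.
Viktor ∩ Dilnoza: 12:15–13:45, 15:45–16:30.
Restricted to 09:30–16:30: 12:15–13:45, 15:45–16:30.
Total common minutes: 90 + 45 = 135.

135 minutes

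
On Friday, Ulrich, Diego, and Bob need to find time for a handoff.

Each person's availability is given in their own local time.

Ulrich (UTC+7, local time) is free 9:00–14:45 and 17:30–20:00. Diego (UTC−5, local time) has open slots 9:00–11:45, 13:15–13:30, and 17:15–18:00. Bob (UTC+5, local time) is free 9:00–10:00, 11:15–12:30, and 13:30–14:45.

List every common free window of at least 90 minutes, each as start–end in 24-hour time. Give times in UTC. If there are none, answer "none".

none

Ulrich → UTC: 02:00–07:45, 10:30–13:00.
Diego → UTC: 14:00–16:45, 18:15–18:30, 22:15–23:00.
Bob → UTC: 04:00–05:00, 06:15–07:30, 08:30–09:45.
Ulrich ∩ Diego: (none).
Ulrich ∩ Diego ∩ Bob: (none).
Windows ≥ 90 min: (none).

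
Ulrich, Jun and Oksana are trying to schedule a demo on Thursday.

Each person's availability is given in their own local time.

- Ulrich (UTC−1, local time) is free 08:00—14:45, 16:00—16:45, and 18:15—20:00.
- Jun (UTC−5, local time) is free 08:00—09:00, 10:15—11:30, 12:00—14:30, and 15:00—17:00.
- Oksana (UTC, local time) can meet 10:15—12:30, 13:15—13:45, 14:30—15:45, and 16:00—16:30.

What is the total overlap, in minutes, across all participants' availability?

Ulrich → UTC: 09:00–15:45, 17:00–17:45, 19:15–21:00.
Jun → UTC: 13:00–14:00, 15:15–16:30, 17:00–19:30, 20:00–22:00.
Oksana → UTC: 10:15–12:30, 13:15–13:45, 14:30–15:45, 16:00–16:30.
Ulrich ∩ Jun: 13:00–14:00, 15:15–15:45, 17:00–17:45, 19:15–19:30, 20:00–21:00.
Ulrich ∩ Jun ∩ Oksana: 13:15–13:45, 15:15–15:45.
Total common minutes: 30 + 30 = 60.

60 minutes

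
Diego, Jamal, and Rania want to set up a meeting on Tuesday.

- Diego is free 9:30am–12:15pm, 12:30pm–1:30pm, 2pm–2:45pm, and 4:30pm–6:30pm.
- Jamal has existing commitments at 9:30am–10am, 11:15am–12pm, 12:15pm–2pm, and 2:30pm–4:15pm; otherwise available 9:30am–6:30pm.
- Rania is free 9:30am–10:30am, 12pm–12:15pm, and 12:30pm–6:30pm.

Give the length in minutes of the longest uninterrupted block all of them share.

120 minutes

Jamal free within 09:30–18:30: 10:00–11:15, 12:00–12:15, 14:00–14:30, 16:15–18:30.
Diego ∩ Jamal: 10:00–11:15, 12:00–12:15, 14:00–14:30, 16:30–18:30.
Diego ∩ Jamal ∩ Rania: 10:00–10:30, 12:00–12:15, 14:00–14:30, 16:30–18:30.
Common window lengths: 30, 15, 30, 120 min; longest is 120.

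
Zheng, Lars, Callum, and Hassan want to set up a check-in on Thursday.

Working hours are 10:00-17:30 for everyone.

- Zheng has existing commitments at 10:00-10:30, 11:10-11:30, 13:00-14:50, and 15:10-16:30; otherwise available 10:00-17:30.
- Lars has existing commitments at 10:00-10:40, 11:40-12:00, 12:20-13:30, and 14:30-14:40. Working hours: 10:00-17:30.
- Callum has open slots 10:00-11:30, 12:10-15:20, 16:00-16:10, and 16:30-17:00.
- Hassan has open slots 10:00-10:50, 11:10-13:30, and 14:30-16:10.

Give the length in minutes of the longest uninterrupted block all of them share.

20 minutes

Zheng free within 10:00–17:30: 10:30–11:10, 11:30–13:00, 14:50–15:10, 16:30–17:30.
Lars free within 10:00–17:30: 10:40–11:40, 12:00–12:20, 13:30–14:30, 14:40–17:30.
Zheng ∩ Lars: 10:40–11:10, 11:30–11:40, 12:00–12:20, 14:50–15:10, 16:30–17:30.
Zheng ∩ Lars ∩ Callum: 10:40–11:10, 12:10–12:20, 14:50–15:10, 16:30–17:00.
Zheng ∩ Lars ∩ Callum ∩ Hassan: 10:40–10:50, 12:10–12:20, 14:50–15:10.
Common window lengths: 10, 10, 20 min; longest is 20.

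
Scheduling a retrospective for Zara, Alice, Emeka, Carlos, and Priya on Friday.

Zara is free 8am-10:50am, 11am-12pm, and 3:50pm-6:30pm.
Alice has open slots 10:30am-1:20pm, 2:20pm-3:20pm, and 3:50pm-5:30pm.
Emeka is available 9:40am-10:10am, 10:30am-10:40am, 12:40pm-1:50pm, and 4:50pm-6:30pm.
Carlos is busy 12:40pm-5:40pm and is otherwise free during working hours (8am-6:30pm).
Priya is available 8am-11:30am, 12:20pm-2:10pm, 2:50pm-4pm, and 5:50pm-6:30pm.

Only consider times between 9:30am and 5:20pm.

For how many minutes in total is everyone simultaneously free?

Carlos free within 08:00–18:30: 08:00–12:40, 17:40–18:30.
Zara ∩ Alice: 10:30–10:50, 11:00–12:00, 15:50–17:30.
Zara ∩ Alice ∩ Emeka: 10:30–10:40, 16:50–17:30.
Zara ∩ Alice ∩ Emeka ∩ Carlos: 10:30–10:40.
Zara ∩ Alice ∩ Emeka ∩ Carlos ∩ Priya: 10:30–10:40.
Restricted to 09:30–17:20: 10:30–10:40.
Total common minutes: 10.

10 minutes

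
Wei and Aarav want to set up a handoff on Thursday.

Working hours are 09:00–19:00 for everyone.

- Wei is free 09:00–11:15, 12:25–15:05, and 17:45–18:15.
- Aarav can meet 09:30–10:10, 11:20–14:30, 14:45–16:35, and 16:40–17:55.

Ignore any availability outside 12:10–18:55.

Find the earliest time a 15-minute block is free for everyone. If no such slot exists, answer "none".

Wei ∩ Aarav: 09:30–10:10, 12:25–14:30, 14:45–15:05, 17:45–17:55.
Restricted to 12:10–18:55: 12:25–14:30, 14:45–15:05, 17:45–17:55.
Windows ≥ 15 min: 12:25–14:30, 14:45–15:05.
Earliest such window starts at 12:25.

12:25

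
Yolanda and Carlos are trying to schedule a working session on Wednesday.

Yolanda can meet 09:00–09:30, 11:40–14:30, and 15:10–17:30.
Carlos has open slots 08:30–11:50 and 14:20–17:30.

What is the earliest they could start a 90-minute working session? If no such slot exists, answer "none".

15:10

Yolanda ∩ Carlos: 09:00–09:30, 11:40–11:50, 14:20–14:30, 15:10–17:30.
Windows ≥ 90 min: 15:10–17:30.
Earliest such window starts at 15:10.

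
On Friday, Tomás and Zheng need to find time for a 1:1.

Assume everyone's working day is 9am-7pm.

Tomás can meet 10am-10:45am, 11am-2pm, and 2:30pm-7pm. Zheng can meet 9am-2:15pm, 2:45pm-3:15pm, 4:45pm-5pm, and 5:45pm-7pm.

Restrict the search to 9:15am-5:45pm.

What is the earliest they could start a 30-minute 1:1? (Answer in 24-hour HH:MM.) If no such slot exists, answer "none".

Tomás ∩ Zheng: 10:00–10:45, 11:00–14:00, 14:45–15:15, 16:45–17:00, 17:45–19:00.
Restricted to 09:15–17:45: 10:00–10:45, 11:00–14:00, 14:45–15:15, 16:45–17:00.
Windows ≥ 30 min: 10:00–10:45, 11:00–14:00, 14:45–15:15.
Earliest such window starts at 10:00.

10:00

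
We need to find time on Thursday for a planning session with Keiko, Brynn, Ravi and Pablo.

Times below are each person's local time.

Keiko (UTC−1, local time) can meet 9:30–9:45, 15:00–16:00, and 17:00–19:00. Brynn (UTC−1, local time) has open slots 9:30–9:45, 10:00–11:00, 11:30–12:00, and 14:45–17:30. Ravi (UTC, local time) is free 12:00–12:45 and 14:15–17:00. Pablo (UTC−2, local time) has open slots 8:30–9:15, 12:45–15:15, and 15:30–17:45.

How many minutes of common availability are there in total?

60 minutes

Keiko → UTC: 10:30–10:45, 16:00–17:00, 18:00–20:00.
Brynn → UTC: 10:30–10:45, 11:00–12:00, 12:30–13:00, 15:45–18:30.
Ravi → UTC: 12:00–12:45, 14:15–17:00.
Pablo → UTC: 10:30–11:15, 14:45–17:15, 17:30–19:45.
Keiko ∩ Brynn: 10:30–10:45, 16:00–17:00, 18:00–18:30.
Keiko ∩ Brynn ∩ Ravi: 16:00–17:00.
Keiko ∩ Brynn ∩ Ravi ∩ Pablo: 16:00–17:00.
Total common minutes: 60.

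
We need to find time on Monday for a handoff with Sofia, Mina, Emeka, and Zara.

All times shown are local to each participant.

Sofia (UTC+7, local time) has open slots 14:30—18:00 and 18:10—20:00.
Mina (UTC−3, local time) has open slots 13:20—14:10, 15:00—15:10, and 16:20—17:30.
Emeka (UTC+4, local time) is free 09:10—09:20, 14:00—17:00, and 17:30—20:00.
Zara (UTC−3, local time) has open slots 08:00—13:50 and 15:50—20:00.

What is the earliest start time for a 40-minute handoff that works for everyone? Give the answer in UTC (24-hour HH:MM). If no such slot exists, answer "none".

Sofia → UTC: 07:30–11:00, 11:10–13:00.
Mina → UTC: 16:20–17:10, 18:00–18:10, 19:20–20:30.
Emeka → UTC: 05:10–05:20, 10:00–13:00, 13:30–16:00.
Zara → UTC: 11:00–16:50, 18:50–23:00.
Sofia ∩ Mina: (none).
Sofia ∩ Mina ∩ Emeka: (none).
Sofia ∩ Mina ∩ Emeka ∩ Zara: (none).
Windows ≥ 40 min: (none).

none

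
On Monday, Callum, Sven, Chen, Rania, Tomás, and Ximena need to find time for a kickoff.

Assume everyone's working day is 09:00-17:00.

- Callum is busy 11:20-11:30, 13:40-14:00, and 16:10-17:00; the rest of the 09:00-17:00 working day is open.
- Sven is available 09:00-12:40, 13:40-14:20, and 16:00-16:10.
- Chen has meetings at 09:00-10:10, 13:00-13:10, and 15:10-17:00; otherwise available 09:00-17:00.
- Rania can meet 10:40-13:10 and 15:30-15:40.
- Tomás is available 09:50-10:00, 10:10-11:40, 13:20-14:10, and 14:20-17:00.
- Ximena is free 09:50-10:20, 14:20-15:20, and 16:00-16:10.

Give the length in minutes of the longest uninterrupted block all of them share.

Callum free within 09:00–17:00: 09:00–11:20, 11:30–13:40, 14:00–16:10.
Chen free within 09:00–17:00: 10:10–13:00, 13:10–15:10.
Callum ∩ Sven: 09:00–11:20, 11:30–12:40, 14:00–14:20, 16:00–16:10.
Callum ∩ Sven ∩ Chen: 10:10–11:20, 11:30–12:40, 14:00–14:20.
Callum ∩ Sven ∩ Chen ∩ Rania: 10:40–11:20, 11:30–12:40.
Callum ∩ Sven ∩ Chen ∩ Rania ∩ Tomás: 10:40–11:20, 11:30–11:40.
Callum ∩ Sven ∩ Chen ∩ Rania ∩ Tomás ∩ Ximena: (none).
No common window.

0 minutes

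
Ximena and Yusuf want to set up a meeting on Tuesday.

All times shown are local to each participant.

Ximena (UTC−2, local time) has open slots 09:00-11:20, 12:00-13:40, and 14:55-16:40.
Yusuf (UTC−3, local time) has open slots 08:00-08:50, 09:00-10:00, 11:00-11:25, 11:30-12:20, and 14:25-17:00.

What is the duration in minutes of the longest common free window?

75 minutes

Ximena → UTC: 11:00–13:20, 14:00–15:40, 16:55–18:40.
Yusuf → UTC: 11:00–11:50, 12:00–13:00, 14:00–14:25, 14:30–15:20, 17:25–20:00.
Ximena ∩ Yusuf: 11:00–11:50, 12:00–13:00, 14:00–14:25, 14:30–15:20, 17:25–18:40.
Common window lengths: 50, 60, 25, 50, 75 min; longest is 75.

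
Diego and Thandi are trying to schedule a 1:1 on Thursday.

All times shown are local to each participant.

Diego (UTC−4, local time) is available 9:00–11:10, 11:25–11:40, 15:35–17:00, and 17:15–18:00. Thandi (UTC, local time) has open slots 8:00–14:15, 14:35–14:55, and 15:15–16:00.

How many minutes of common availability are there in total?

Diego → UTC: 13:00–15:10, 15:25–15:40, 19:35–21:00, 21:15–22:00.
Thandi → UTC: 08:00–14:15, 14:35–14:55, 15:15–16:00.
Diego ∩ Thandi: 13:00–14:15, 14:35–14:55, 15:25–15:40.
Total common minutes: 75 + 20 + 15 = 110.

110 minutes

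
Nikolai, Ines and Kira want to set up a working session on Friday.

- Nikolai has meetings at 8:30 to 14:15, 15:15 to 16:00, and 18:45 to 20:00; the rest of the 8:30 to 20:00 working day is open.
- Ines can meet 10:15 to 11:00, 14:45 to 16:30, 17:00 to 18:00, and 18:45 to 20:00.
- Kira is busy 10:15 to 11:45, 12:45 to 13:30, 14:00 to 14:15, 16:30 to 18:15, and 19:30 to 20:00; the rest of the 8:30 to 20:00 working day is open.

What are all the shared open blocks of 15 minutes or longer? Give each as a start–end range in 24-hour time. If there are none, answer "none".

Nikolai free within 08:30–20:00: 14:15–15:15, 16:00–18:45.
Kira free within 08:30–20:00: 08:30–10:15, 11:45–12:45, 13:30–14:00, 14:15–16:30, 18:15–19:30.
Nikolai ∩ Ines: 14:45–15:15, 16:00–16:30, 17:00–18:00.
Nikolai ∩ Ines ∩ Kira: 14:45–15:15, 16:00–16:30.
Windows ≥ 15 min: 14:45–15:15, 16:00–16:30.

14:45–15:15, 16:00–16:30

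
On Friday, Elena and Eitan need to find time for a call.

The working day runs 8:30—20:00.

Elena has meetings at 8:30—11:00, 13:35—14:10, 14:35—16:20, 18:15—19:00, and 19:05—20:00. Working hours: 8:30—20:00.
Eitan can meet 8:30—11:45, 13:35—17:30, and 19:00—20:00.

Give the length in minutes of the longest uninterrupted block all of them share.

Elena free within 08:30–20:00: 11:00–13:35, 14:10–14:35, 16:20–18:15, 19:00–19:05.
Elena ∩ Eitan: 11:00–11:45, 14:10–14:35, 16:20–17:30, 19:00–19:05.
Common window lengths: 45, 25, 70, 5 min; longest is 70.

70 minutes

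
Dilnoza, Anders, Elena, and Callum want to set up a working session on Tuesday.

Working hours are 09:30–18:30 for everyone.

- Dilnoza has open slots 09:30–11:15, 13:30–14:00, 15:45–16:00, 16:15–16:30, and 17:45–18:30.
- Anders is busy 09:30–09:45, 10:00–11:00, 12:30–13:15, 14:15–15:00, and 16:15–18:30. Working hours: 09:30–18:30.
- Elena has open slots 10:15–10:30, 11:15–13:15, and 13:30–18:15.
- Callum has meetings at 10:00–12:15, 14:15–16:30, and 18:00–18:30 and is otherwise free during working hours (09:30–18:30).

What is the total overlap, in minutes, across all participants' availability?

Anders free within 09:30–18:30: 09:45–10:00, 11:00–12:30, 13:15–14:15, 15:00–16:15.
Callum free within 09:30–18:30: 09:30–10:00, 12:15–14:15, 16:30–18:00.
Dilnoza ∩ Anders: 09:45–10:00, 11:00–11:15, 13:30–14:00, 15:45–16:00.
Dilnoza ∩ Anders ∩ Elena: 13:30–14:00, 15:45–16:00.
Dilnoza ∩ Anders ∩ Elena ∩ Callum: 13:30–14:00.
Total common minutes: 30.

30 minutes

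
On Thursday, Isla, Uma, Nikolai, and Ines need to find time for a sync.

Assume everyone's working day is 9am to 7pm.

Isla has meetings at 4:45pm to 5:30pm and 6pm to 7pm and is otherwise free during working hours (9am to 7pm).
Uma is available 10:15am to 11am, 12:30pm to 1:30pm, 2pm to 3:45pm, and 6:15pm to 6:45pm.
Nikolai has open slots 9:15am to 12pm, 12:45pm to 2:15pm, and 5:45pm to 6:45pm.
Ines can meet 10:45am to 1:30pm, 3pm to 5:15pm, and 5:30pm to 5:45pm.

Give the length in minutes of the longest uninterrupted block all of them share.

Isla free within 09:00–19:00: 09:00–16:45, 17:30–18:00.
Isla ∩ Uma: 10:15–11:00, 12:30–13:30, 14:00–15:45.
Isla ∩ Uma ∩ Nikolai: 10:15–11:00, 12:45–13:30, 14:00–14:15.
Isla ∩ Uma ∩ Nikolai ∩ Ines: 10:45–11:00, 12:45–13:30.
Common window lengths: 15, 45 min; longest is 45.

45 minutes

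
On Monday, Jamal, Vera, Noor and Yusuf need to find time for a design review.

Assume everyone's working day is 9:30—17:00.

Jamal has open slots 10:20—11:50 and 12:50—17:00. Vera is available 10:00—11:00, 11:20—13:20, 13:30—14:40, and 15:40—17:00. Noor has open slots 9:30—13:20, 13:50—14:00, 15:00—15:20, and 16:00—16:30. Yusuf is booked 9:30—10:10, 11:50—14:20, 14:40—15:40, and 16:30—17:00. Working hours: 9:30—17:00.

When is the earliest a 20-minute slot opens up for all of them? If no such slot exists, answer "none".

10:20

Yusuf free within 09:30–17:00: 10:10–11:50, 14:20–14:40, 15:40–16:30.
Jamal ∩ Vera: 10:20–11:00, 11:20–11:50, 12:50–13:20, 13:30–14:40, 15:40–17:00.
Jamal ∩ Vera ∩ Noor: 10:20–11:00, 11:20–11:50, 12:50–13:20, 13:50–14:00, 16:00–16:30.
Jamal ∩ Vera ∩ Noor ∩ Yusuf: 10:20–11:00, 11:20–11:50, 16:00–16:30.
Windows ≥ 20 min: 10:20–11:00, 11:20–11:50, 16:00–16:30.
Earliest such window starts at 10:20.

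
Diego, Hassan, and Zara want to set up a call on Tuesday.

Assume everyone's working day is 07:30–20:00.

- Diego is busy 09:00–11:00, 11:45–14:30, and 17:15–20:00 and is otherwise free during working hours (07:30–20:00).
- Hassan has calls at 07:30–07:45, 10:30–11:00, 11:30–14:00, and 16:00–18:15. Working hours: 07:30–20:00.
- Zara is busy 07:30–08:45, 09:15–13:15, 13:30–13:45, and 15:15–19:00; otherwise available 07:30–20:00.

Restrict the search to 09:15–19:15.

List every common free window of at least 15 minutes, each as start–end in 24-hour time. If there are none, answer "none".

Diego free within 07:30–20:00: 07:30–09:00, 11:00–11:45, 14:30–17:15.
Hassan free within 07:30–20:00: 07:45–10:30, 11:00–11:30, 14:00–16:00, 18:15–20:00.
Zara free within 07:30–20:00: 08:45–09:15, 13:15–13:30, 13:45–15:15, 19:00–20:00.
Diego ∩ Hassan: 07:45–09:00, 11:00–11:30, 14:30–16:00.
Diego ∩ Hassan ∩ Zara: 08:45–09:00, 14:30–15:15.
Restricted to 09:15–19:15: 14:30–15:15.
Windows ≥ 15 min: 14:30–15:15.

14:30–15:15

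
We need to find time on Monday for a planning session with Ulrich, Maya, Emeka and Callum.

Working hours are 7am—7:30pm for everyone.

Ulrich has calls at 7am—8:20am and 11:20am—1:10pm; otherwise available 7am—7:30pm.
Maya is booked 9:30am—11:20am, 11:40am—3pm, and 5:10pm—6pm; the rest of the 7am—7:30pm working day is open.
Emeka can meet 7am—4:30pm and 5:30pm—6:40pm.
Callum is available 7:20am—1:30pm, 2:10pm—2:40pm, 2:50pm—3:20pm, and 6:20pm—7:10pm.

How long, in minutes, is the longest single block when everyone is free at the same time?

Ulrich free within 07:00–19:30: 08:20–11:20, 13:10–19:30.
Maya free within 07:00–19:30: 07:00–09:30, 11:20–11:40, 15:00–17:10, 18:00–19:30.
Ulrich ∩ Maya: 08:20–09:30, 15:00–17:10, 18:00–19:30.
Ulrich ∩ Maya ∩ Emeka: 08:20–09:30, 15:00–16:30, 18:00–18:40.
Ulrich ∩ Maya ∩ Emeka ∩ Callum: 08:20–09:30, 15:00–15:20, 18:20–18:40.
Common window lengths: 70, 20, 20 min; longest is 70.

70 minutes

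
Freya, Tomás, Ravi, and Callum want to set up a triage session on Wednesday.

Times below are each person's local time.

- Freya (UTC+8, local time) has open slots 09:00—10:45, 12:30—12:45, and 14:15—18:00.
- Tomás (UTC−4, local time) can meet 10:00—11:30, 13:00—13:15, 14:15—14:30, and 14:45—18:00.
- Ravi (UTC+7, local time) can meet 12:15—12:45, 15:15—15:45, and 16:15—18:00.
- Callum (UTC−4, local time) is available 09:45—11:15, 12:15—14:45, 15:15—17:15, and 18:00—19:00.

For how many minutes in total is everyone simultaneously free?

Freya → UTC: 01:00–02:45, 04:30–04:45, 06:15–10:00.
Tomás → UTC: 14:00–15:30, 17:00–17:15, 18:15–18:30, 18:45–22:00.
Ravi → UTC: 05:15–05:45, 08:15–08:45, 09:15–11:00.
Callum → UTC: 13:45–15:15, 16:15–18:45, 19:15–21:15, 22:00–23:00.
Freya ∩ Tomás: (none).
Freya ∩ Tomás ∩ Ravi: (none).
Freya ∩ Tomás ∩ Ravi ∩ Callum: (none).
Total common minutes: 0.

0 minutes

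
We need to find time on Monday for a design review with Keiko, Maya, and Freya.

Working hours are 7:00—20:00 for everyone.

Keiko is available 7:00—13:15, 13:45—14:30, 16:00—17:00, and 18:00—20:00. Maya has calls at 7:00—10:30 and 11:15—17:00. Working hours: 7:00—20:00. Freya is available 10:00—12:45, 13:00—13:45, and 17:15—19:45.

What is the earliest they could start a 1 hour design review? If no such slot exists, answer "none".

Maya free within 07:00–20:00: 10:30–11:15, 17:00–20:00.
Keiko ∩ Maya: 10:30–11:15, 18:00–20:00.
Keiko ∩ Maya ∩ Freya: 10:30–11:15, 18:00–19:45.
Windows ≥ 60 min: 18:00–19:45.
Earliest such window starts at 18:00.

18:00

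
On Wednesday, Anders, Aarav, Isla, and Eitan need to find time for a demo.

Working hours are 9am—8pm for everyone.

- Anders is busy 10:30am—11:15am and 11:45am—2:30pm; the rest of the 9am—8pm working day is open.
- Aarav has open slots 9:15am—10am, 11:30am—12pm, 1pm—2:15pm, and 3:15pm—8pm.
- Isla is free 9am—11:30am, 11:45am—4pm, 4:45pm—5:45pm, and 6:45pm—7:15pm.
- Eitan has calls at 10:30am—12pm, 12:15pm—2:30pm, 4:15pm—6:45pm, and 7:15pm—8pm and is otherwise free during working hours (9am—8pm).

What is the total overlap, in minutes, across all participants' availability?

120 minutes

Anders free within 09:00–20:00: 09:00–10:30, 11:15–11:45, 14:30–20:00.
Eitan free within 09:00–20:00: 09:00–10:30, 12:00–12:15, 14:30–16:15, 18:45–19:15.
Anders ∩ Aarav: 09:15–10:00, 11:30–11:45, 15:15–20:00.
Anders ∩ Aarav ∩ Isla: 09:15–10:00, 15:15–16:00, 16:45–17:45, 18:45–19:15.
Anders ∩ Aarav ∩ Isla ∩ Eitan: 09:15–10:00, 15:15–16:00, 18:45–19:15.
Total common minutes: 45 + 45 + 30 = 120.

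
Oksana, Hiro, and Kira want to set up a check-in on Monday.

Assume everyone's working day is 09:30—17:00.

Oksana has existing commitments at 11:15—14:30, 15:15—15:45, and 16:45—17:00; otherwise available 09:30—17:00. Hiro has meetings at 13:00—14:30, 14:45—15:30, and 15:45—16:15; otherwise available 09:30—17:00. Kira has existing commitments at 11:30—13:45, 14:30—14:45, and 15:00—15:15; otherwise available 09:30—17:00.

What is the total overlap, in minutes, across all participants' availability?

135 minutes

Oksana free within 09:30–17:00: 09:30–11:15, 14:30–15:15, 15:45–16:45.
Hiro free within 09:30–17:00: 09:30–13:00, 14:30–14:45, 15:30–15:45, 16:15–17:00.
Kira free within 09:30–17:00: 09:30–11:30, 13:45–14:30, 14:45–15:00, 15:15–17:00.
Oksana ∩ Hiro: 09:30–11:15, 14:30–14:45, 16:15–16:45.
Oksana ∩ Hiro ∩ Kira: 09:30–11:15, 16:15–16:45.
Total common minutes: 105 + 30 = 135.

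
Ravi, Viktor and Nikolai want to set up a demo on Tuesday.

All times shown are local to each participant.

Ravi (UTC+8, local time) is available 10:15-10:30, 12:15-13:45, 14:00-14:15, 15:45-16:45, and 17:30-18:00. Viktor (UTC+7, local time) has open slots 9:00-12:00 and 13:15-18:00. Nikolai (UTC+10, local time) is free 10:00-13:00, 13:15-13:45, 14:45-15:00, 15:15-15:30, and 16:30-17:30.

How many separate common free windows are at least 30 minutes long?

0

Ravi → UTC: 02:15–02:30, 04:15–05:45, 06:00–06:15, 07:45–08:45, 09:30–10:00.
Viktor → UTC: 02:00–05:00, 06:15–11:00.
Nikolai → UTC: 00:00–03:00, 03:15–03:45, 04:45–05:00, 05:15–05:30, 06:30–07:30.
Ravi ∩ Viktor: 02:15–02:30, 04:15–05:00, 07:45–08:45, 09:30–10:00.
Ravi ∩ Viktor ∩ Nikolai: 02:15–02:30, 04:45–05:00.
Windows ≥ 30 min: (none).
That's 0 windows.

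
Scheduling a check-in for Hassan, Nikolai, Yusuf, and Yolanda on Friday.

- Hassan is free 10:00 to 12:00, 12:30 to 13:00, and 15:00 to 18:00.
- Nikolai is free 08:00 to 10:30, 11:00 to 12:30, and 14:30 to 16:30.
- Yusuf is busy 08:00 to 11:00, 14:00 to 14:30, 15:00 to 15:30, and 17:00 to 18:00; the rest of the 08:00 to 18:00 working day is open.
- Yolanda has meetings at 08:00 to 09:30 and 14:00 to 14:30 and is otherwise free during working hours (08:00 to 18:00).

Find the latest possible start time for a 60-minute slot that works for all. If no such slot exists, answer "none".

15:30

Yusuf free within 08:00–18:00: 11:00–14:00, 14:30–15:00, 15:30–17:00.
Yolanda free within 08:00–18:00: 09:30–14:00, 14:30–18:00.
Hassan ∩ Nikolai: 10:00–10:30, 11:00–12:00, 15:00–16:30.
Hassan ∩ Nikolai ∩ Yusuf: 11:00–12:00, 15:30–16:30.
Hassan ∩ Nikolai ∩ Yusuf ∩ Yolanda: 11:00–12:00, 15:30–16:30.
Windows ≥ 60 min: 11:00–12:00, 15:30–16:30.
Latest start in the last window 15:30–16:30 is 16:30 − 60 min = 15:30.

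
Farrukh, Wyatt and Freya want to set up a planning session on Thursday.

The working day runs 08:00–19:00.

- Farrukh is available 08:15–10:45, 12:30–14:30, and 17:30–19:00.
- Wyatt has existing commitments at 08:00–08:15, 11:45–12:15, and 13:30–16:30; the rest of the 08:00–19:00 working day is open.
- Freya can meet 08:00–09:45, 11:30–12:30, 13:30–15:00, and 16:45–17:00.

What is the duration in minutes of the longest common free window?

90 minutes

Wyatt free within 08:00–19:00: 08:15–11:45, 12:15–13:30, 16:30–19:00.
Farrukh ∩ Wyatt: 08:15–10:45, 12:30–13:30, 17:30–19:00.
Farrukh ∩ Wyatt ∩ Freya: 08:15–09:45.
Single common window of 90 minutes.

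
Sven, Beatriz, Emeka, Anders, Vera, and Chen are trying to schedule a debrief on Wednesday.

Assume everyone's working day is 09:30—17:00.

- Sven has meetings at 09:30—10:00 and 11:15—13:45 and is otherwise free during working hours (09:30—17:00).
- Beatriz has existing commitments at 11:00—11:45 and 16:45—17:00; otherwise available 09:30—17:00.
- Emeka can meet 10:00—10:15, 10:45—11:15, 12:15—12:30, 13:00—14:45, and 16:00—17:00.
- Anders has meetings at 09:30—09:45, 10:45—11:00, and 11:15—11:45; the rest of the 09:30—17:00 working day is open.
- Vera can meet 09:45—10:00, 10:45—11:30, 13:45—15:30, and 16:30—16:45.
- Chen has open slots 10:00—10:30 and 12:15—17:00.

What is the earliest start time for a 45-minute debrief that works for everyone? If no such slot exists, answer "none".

13:45

Sven free within 09:30–17:00: 10:00–11:15, 13:45–17:00.
Beatriz free within 09:30–17:00: 09:30–11:00, 11:45–16:45.
Anders free within 09:30–17:00: 09:45–10:45, 11:00–11:15, 11:45–17:00.
Sven ∩ Beatriz: 10:00–11:00, 13:45–16:45.
Sven ∩ Beatriz ∩ Emeka: 10:00–10:15, 10:45–11:00, 13:45–14:45, 16:00–16:45.
Sven ∩ Beatriz ∩ Emeka ∩ Anders: 10:00–10:15, 13:45–14:45, 16:00–16:45.
Sven ∩ Beatriz ∩ Emeka ∩ Anders ∩ Vera: 13:45–14:45, 16:30–16:45.
Sven ∩ Beatriz ∩ Emeka ∩ Anders ∩ Vera ∩ Chen: 13:45–14:45, 16:30–16:45.
Windows ≥ 45 min: 13:45–14:45.
Earliest such window starts at 13:45.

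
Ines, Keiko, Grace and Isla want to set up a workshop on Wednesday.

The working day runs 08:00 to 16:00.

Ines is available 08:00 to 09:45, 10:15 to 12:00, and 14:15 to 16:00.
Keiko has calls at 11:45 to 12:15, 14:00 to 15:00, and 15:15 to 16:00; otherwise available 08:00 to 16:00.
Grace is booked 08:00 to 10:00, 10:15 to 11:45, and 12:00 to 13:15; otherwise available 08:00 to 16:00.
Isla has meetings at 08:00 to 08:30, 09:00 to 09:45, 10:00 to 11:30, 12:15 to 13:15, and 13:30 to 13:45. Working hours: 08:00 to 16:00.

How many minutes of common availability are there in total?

15 minutes

Keiko free within 08:00–16:00: 08:00–11:45, 12:15–14:00, 15:00–15:15.
Grace free within 08:00–16:00: 10:00–10:15, 11:45–12:00, 13:15–16:00.
Isla free within 08:00–16:00: 08:30–09:00, 09:45–10:00, 11:30–12:15, 13:15–13:30, 13:45–16:00.
Ines ∩ Keiko: 08:00–09:45, 10:15–11:45, 15:00–15:15.
Ines ∩ Keiko ∩ Grace: 15:00–15:15.
Ines ∩ Keiko ∩ Grace ∩ Isla: 15:00–15:15.
Total common minutes: 15.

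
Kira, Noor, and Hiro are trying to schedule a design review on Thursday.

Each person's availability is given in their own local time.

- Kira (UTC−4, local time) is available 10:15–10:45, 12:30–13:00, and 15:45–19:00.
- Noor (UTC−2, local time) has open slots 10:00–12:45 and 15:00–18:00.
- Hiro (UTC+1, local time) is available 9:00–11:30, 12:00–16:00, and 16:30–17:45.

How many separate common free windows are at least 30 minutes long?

Kira → UTC: 14:15–14:45, 16:30–17:00, 19:45–23:00.
Noor → UTC: 12:00–14:45, 17:00–20:00.
Hiro → UTC: 08:00–10:30, 11:00–15:00, 15:30–16:45.
Kira ∩ Noor: 14:15–14:45, 19:45–20:00.
Kira ∩ Noor ∩ Hiro: 14:15–14:45.
Windows ≥ 30 min: 14:15–14:45.
That's 1 window.

1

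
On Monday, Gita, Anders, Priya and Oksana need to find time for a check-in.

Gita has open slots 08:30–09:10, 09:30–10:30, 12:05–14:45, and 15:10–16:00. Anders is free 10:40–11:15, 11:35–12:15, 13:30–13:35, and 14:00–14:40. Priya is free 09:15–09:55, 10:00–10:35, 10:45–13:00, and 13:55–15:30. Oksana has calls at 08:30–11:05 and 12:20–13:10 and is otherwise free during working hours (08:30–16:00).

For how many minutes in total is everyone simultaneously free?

50 minutes

Oksana free within 08:30–16:00: 11:05–12:20, 13:10–16:00.
Gita ∩ Anders: 12:05–12:15, 13:30–13:35, 14:00–14:40.
Gita ∩ Anders ∩ Priya: 12:05–12:15, 14:00–14:40.
Gita ∩ Anders ∩ Priya ∩ Oksana: 12:05–12:15, 14:00–14:40.
Total common minutes: 10 + 40 = 50.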